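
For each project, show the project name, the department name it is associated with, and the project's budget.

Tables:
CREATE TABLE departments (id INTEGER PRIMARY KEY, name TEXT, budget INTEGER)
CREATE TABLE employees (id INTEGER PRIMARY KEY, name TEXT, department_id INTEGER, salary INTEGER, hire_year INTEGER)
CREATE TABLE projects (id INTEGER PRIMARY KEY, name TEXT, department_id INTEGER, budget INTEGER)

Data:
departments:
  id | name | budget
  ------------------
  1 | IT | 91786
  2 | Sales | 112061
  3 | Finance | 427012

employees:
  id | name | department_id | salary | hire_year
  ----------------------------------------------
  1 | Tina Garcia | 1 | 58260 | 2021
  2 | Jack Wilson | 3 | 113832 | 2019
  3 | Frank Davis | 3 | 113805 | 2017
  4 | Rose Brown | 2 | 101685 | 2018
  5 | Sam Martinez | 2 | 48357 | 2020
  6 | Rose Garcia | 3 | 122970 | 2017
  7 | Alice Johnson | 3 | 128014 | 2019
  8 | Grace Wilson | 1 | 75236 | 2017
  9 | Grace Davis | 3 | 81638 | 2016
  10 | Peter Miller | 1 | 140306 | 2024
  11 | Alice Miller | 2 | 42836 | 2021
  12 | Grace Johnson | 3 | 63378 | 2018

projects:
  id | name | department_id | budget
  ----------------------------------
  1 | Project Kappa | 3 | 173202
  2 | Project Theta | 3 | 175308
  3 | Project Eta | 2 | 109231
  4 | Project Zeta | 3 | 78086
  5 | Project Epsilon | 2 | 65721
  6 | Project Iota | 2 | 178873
SELECT c.name, p.name AS department, c.budget FROM projects c JOIN departments p ON c.department_id = p.id

Execution result:
name | department | budget
Project Kappa | Finance | 173202
Project Theta | Finance | 175308
Project Eta | Sales | 109231
Project Zeta | Finance | 78086
Project Epsilon | Sales | 65721
Project Iota | Sales | 178873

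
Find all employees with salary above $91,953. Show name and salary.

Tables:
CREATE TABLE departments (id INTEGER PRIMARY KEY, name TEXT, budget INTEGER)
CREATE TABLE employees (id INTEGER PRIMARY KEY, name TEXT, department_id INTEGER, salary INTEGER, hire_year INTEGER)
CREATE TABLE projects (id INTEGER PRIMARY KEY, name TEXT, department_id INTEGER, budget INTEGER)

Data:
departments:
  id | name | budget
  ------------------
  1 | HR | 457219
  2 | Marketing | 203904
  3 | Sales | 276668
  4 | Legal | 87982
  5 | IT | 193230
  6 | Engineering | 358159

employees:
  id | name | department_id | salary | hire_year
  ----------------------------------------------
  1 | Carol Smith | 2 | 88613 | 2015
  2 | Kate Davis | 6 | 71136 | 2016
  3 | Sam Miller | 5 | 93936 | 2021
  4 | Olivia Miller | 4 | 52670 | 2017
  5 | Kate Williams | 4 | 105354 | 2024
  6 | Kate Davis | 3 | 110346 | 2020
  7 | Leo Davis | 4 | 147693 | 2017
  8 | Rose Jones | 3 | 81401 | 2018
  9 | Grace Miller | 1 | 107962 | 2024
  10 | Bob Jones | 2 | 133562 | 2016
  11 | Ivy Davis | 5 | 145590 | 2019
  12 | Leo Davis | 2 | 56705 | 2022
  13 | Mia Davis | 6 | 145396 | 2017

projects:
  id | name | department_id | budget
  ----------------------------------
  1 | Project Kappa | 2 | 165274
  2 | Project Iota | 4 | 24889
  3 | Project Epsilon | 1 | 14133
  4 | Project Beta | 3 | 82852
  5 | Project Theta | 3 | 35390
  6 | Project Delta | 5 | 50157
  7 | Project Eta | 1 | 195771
SELECT name, salary FROM employees WHERE salary > 91953

Execution result:
name | salary
Sam Miller | 93936
Kate Williams | 105354
Kate Davis | 110346
Leo Davis | 147693
Grace Miller | 107962
Bob Jones | 133562
Ivy Davis | 145590
Mia Davis | 145396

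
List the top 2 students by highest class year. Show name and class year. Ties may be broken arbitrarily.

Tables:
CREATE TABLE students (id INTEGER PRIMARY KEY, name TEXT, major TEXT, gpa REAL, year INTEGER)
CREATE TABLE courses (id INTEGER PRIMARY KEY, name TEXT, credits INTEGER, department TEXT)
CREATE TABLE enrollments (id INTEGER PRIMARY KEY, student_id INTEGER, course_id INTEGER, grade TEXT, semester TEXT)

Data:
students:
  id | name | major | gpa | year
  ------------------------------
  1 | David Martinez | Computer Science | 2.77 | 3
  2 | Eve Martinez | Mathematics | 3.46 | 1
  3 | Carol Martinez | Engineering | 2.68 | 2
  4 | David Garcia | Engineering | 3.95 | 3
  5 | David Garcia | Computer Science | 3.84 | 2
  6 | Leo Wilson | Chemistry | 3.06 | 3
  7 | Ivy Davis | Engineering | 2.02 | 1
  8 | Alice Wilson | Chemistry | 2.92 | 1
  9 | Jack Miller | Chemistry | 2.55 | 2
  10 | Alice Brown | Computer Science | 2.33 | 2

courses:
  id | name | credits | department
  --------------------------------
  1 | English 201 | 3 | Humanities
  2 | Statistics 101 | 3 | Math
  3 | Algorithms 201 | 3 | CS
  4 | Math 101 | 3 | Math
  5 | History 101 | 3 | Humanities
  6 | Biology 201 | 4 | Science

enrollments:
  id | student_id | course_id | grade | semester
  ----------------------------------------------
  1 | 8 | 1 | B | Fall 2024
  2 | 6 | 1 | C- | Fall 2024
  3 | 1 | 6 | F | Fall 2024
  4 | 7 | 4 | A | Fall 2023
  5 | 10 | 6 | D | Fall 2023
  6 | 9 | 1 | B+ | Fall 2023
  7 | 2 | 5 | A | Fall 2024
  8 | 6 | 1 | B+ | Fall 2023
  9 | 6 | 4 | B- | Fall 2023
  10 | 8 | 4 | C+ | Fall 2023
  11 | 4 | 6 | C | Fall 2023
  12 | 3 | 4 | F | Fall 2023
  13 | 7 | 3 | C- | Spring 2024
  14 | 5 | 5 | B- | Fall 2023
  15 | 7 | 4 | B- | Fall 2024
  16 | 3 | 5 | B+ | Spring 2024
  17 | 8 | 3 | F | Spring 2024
SELECT name, year FROM students ORDER BY year DESC LIMIT 2

Execution result:
name | year
David Martinez | 3
David Garcia | 3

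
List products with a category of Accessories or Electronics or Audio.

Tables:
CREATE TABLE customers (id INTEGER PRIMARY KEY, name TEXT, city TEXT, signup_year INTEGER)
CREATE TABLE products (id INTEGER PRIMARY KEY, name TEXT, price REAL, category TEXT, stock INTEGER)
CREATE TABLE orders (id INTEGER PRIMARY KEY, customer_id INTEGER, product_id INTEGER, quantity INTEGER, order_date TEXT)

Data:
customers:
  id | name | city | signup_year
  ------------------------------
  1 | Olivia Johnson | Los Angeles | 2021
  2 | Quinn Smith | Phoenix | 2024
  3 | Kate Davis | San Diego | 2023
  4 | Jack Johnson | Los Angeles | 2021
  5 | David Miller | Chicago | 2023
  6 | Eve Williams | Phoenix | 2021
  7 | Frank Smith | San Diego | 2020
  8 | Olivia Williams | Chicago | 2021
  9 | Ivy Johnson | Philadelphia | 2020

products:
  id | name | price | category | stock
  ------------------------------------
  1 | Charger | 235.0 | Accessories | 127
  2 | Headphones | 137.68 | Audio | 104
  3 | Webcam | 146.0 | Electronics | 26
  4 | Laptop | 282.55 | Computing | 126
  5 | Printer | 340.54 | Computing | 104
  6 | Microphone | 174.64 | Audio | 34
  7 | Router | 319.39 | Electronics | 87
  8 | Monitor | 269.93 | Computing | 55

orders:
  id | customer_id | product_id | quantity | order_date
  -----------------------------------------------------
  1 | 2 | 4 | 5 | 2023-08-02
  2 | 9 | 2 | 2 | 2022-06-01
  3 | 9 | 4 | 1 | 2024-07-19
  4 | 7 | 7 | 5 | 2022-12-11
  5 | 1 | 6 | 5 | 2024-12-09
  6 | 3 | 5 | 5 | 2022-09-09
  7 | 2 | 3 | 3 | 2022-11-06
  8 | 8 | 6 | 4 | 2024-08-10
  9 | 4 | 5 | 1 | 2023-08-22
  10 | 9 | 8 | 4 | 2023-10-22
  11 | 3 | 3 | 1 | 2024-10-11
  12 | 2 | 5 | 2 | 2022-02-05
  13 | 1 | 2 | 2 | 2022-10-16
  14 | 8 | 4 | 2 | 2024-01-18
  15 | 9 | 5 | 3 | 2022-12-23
SELECT name, category FROM products WHERE category IN ('Accessories', 'Electronics', 'Audio')

Execution result:
name | category
Charger | Accessories
Headphones | Audio
Webcam | Electronics
Microphone | Audio
Router | Electronics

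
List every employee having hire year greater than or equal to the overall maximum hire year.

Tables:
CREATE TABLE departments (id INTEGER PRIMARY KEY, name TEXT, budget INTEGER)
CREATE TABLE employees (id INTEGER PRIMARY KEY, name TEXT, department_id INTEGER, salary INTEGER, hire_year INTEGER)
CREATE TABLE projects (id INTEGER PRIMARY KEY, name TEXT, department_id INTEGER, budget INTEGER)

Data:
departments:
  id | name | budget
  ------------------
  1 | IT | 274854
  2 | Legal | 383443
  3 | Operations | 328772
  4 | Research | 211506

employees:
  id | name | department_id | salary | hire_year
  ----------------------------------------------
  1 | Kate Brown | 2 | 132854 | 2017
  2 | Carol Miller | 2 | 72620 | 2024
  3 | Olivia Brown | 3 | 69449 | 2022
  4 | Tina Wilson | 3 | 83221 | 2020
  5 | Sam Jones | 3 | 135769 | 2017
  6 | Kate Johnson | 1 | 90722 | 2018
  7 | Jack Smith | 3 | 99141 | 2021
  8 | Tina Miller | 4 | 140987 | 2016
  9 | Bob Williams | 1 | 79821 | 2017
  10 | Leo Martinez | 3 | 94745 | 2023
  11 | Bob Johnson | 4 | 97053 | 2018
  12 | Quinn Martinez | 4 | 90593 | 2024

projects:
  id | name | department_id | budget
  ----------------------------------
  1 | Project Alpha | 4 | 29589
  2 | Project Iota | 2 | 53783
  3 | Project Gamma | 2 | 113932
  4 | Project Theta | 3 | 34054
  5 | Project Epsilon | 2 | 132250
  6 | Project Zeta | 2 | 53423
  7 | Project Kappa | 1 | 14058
SELECT name, hire_year FROM employees WHERE hire_year >= (SELECT MAX(hire_year) FROM employees)

Execution result:
name | hire_year
Carol Miller | 2024
Quinn Martinez | 2024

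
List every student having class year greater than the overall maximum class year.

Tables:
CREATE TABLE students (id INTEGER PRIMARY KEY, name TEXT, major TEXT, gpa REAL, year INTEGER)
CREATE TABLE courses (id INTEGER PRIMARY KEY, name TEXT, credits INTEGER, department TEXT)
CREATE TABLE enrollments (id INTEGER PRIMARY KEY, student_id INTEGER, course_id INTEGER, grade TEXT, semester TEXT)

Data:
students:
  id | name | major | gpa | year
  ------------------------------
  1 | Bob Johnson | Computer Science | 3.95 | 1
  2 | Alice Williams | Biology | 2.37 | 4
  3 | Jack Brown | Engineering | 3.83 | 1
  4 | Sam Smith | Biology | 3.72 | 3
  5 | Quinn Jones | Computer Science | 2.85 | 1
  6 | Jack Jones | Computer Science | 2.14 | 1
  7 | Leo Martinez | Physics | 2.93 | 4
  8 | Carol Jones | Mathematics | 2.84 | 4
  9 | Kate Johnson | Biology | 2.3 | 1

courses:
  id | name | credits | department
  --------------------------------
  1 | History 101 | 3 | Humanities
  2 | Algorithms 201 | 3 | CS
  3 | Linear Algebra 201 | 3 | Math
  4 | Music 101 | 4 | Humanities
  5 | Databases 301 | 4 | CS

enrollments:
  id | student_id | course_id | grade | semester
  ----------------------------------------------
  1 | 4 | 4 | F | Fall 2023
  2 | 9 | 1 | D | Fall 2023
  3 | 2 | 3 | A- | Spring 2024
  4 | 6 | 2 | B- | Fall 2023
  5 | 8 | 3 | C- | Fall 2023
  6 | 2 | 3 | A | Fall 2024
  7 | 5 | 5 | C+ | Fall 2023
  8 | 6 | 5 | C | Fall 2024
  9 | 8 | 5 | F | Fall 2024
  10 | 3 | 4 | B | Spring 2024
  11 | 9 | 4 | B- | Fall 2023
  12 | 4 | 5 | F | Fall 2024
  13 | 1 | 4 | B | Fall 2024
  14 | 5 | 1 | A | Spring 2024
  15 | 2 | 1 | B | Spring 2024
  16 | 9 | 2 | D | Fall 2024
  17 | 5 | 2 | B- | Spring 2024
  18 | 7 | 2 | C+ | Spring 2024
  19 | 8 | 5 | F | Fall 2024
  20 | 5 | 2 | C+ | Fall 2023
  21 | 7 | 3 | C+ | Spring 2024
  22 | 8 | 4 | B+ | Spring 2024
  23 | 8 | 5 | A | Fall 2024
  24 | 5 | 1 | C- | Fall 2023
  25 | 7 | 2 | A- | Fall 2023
SELECT name, year FROM students WHERE year > (SELECT MAX(year) FROM students)

Execution result:
(no rows)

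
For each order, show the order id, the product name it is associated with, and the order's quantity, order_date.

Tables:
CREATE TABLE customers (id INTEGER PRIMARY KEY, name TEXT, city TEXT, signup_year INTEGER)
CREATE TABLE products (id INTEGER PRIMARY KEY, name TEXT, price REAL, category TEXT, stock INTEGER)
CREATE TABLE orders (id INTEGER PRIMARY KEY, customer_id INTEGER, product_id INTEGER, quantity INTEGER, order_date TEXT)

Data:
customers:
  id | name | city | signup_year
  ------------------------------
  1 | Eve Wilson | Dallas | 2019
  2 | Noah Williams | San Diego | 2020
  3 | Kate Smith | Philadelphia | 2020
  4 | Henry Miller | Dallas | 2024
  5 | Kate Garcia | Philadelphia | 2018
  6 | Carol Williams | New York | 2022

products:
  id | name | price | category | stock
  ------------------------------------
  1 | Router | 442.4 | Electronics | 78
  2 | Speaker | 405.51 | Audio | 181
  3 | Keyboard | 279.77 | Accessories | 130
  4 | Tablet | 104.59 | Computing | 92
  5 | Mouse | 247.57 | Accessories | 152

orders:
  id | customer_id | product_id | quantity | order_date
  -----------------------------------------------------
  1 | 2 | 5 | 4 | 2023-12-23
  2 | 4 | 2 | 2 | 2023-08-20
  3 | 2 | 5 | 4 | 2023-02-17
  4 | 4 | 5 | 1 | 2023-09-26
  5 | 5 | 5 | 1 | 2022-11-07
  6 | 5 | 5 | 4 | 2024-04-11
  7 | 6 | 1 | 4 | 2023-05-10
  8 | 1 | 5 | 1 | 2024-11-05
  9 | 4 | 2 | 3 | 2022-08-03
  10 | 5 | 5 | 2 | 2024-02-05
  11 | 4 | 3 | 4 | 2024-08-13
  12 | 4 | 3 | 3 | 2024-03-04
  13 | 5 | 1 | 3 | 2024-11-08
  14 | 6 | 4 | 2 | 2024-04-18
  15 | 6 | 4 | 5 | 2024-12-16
SELECT c.id, p.name AS product, c.quantity, c.order_date FROM orders c JOIN products p ON c.product_id = p.id

Execution result:
id | product | quantity | order_date
1 | Mouse | 4 | 2023-12-23
2 | Speaker | 2 | 2023-08-20
3 | Mouse | 4 | 2023-02-17
4 | Mouse | 1 | 2023-09-26
5 | Mouse | 1 | 2022-11-07
6 | Mouse | 4 | 2024-04-11
7 | Router | 4 | 2023-05-10
8 | Mouse | 1 | 2024-11-05
9 | Speaker | 3 | 2022-08-03
10 | Mouse | 2 | 2024-02-05
11 | Keyboard | 4 | 2024-08-13
12 | Keyboard | 3 | 2024-03-04
13 | Router | 3 | 2024-11-08
14 | Tablet | 2 | 2024-04-18
15 | Tablet | 5 | 2024-12-16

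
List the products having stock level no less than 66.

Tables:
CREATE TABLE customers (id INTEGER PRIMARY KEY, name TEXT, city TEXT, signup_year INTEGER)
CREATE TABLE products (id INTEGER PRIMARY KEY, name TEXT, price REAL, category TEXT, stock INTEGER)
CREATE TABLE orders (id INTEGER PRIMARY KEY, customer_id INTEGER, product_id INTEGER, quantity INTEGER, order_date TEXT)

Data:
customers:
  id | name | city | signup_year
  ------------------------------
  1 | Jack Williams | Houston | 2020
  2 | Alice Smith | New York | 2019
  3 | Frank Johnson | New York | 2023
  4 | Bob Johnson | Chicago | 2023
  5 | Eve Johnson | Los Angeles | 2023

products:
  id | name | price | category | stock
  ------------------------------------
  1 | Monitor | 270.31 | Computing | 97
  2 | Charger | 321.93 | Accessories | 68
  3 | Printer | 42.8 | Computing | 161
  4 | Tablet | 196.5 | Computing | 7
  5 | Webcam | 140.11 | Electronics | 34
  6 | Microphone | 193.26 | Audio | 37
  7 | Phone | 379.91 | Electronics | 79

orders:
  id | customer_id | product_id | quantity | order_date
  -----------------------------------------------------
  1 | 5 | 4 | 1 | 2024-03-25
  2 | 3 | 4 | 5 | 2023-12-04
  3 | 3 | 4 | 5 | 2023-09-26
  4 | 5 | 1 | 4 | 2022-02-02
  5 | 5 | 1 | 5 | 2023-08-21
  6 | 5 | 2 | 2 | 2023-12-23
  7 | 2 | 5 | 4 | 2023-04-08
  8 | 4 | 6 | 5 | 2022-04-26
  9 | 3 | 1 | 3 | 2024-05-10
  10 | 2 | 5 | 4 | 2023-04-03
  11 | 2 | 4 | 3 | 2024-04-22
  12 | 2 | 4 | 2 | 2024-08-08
SELECT name, stock FROM products WHERE stock >= 66

Execution result:
name | stock
Monitor | 97
Charger | 68
Printer | 161
Phone | 79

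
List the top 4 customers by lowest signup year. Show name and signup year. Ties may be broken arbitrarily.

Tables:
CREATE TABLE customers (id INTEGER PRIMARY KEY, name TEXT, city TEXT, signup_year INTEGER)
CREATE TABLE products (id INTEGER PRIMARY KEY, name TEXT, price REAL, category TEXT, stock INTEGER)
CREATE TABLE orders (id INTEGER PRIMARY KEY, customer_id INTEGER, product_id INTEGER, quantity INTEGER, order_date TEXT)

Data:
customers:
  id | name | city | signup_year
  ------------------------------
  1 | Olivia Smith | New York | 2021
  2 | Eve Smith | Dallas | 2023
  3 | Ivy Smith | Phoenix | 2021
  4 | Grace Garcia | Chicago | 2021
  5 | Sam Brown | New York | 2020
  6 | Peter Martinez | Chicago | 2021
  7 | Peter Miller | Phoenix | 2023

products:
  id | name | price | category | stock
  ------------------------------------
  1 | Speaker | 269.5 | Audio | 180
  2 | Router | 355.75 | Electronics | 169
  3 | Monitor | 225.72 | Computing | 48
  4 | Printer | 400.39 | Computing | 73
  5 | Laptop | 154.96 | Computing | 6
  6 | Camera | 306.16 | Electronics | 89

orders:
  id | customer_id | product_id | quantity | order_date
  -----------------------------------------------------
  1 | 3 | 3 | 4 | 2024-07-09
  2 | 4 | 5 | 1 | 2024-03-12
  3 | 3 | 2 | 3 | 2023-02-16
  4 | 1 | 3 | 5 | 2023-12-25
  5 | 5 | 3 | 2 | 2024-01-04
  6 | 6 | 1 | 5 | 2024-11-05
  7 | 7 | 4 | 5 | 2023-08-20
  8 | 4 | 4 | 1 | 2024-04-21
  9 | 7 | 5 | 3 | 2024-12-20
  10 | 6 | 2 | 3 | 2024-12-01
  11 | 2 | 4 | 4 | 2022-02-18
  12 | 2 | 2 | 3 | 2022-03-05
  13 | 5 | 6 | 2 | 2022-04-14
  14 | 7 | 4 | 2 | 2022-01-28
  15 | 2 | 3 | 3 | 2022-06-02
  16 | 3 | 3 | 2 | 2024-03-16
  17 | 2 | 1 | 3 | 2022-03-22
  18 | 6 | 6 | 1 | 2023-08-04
SELECT name, signup_year FROM customers ORDER BY signup_year ASC LIMIT 4

Execution result:
name | signup_year
Sam Brown | 2020
Olivia Smith | 2021
Ivy Smith | 2021
Grace Garcia | 2021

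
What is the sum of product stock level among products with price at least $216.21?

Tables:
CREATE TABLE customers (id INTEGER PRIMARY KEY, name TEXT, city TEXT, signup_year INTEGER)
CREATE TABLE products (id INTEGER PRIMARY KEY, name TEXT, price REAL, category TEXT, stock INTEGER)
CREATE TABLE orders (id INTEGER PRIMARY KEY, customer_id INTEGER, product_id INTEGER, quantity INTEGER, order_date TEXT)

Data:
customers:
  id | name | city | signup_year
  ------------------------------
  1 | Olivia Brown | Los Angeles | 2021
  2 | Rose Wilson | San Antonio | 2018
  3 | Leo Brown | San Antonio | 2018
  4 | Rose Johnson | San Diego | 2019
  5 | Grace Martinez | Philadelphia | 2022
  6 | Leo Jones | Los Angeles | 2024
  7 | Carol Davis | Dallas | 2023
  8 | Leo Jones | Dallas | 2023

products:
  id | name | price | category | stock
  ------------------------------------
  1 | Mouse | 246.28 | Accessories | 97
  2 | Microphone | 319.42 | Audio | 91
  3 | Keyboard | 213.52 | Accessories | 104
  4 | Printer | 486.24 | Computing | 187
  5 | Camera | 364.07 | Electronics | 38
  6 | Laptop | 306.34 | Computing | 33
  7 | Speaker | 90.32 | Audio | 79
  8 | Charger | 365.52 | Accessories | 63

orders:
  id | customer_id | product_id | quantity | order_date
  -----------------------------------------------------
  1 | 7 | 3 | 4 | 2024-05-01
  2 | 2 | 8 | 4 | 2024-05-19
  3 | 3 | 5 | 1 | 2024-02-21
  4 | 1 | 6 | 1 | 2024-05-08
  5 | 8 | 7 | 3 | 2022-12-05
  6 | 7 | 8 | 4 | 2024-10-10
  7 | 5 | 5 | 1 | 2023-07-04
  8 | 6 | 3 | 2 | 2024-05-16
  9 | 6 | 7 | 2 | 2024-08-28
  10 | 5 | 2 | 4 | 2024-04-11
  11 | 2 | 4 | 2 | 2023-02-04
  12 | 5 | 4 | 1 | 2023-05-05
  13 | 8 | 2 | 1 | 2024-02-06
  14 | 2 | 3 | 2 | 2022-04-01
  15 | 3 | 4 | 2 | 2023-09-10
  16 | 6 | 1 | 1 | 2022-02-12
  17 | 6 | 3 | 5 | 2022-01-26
SELECT SUM(stock) FROM products WHERE price >= 216.21

Execution result:
509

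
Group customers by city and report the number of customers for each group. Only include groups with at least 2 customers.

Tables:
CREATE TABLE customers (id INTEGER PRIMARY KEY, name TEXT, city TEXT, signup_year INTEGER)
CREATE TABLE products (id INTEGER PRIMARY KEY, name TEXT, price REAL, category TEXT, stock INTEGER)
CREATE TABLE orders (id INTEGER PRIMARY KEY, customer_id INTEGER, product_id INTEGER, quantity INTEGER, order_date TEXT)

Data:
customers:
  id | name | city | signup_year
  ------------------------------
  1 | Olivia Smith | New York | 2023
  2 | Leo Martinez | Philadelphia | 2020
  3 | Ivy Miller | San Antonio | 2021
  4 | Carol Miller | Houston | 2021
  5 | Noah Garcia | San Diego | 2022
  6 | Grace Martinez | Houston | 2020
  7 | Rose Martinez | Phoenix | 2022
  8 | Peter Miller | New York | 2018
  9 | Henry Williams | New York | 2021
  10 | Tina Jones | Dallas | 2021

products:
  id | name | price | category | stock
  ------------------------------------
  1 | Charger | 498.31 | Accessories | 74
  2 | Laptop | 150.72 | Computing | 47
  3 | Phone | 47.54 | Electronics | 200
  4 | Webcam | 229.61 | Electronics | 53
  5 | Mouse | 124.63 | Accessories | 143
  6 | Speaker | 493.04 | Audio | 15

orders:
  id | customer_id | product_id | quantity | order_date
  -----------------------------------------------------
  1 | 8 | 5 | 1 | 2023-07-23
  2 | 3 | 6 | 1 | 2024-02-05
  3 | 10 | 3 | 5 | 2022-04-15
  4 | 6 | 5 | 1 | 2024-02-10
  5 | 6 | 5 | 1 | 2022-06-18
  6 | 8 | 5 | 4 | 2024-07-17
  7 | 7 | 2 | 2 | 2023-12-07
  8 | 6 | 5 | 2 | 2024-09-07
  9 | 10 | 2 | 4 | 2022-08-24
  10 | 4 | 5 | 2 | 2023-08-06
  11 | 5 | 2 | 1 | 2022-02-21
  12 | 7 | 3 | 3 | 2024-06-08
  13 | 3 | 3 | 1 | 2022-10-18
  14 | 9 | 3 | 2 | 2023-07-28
SELECT city, COUNT(*) AS n FROM customers GROUP BY city HAVING COUNT(*) >= 2

Execution result:
city | n
Houston | 2
New York | 3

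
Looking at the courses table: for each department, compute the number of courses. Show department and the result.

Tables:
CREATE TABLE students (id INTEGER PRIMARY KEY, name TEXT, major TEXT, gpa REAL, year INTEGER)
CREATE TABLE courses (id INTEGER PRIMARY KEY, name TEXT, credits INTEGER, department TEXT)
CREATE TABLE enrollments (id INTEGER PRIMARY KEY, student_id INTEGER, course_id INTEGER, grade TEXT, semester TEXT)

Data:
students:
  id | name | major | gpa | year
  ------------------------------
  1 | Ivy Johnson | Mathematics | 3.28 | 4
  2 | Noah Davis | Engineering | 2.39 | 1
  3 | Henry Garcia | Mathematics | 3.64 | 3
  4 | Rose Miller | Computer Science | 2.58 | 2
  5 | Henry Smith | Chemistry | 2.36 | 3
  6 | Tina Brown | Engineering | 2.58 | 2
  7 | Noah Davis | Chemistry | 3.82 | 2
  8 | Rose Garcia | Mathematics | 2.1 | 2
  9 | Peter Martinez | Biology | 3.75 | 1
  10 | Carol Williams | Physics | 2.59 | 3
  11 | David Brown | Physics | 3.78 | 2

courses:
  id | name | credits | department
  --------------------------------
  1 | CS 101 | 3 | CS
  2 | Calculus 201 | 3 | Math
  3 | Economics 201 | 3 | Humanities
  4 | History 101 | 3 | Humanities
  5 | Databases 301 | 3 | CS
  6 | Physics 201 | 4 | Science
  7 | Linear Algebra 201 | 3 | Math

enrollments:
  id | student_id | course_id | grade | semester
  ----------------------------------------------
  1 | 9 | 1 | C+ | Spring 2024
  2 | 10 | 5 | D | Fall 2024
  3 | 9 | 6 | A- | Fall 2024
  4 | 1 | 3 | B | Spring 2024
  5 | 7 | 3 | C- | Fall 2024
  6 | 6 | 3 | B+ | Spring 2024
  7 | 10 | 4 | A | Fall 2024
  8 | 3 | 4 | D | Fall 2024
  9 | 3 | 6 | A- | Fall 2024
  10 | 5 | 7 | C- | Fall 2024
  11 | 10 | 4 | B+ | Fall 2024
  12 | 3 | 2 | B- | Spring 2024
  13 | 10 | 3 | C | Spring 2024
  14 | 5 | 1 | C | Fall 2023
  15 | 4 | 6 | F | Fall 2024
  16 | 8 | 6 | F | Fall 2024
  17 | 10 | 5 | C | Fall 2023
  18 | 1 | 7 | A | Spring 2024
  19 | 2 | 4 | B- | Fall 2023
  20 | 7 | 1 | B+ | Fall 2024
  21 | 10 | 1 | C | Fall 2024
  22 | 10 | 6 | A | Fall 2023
SELECT department, COUNT(*) AS n FROM courses GROUP BY department

Execution result:
department | n
CS | 2
Humanities | 2
Math | 2
Science | 1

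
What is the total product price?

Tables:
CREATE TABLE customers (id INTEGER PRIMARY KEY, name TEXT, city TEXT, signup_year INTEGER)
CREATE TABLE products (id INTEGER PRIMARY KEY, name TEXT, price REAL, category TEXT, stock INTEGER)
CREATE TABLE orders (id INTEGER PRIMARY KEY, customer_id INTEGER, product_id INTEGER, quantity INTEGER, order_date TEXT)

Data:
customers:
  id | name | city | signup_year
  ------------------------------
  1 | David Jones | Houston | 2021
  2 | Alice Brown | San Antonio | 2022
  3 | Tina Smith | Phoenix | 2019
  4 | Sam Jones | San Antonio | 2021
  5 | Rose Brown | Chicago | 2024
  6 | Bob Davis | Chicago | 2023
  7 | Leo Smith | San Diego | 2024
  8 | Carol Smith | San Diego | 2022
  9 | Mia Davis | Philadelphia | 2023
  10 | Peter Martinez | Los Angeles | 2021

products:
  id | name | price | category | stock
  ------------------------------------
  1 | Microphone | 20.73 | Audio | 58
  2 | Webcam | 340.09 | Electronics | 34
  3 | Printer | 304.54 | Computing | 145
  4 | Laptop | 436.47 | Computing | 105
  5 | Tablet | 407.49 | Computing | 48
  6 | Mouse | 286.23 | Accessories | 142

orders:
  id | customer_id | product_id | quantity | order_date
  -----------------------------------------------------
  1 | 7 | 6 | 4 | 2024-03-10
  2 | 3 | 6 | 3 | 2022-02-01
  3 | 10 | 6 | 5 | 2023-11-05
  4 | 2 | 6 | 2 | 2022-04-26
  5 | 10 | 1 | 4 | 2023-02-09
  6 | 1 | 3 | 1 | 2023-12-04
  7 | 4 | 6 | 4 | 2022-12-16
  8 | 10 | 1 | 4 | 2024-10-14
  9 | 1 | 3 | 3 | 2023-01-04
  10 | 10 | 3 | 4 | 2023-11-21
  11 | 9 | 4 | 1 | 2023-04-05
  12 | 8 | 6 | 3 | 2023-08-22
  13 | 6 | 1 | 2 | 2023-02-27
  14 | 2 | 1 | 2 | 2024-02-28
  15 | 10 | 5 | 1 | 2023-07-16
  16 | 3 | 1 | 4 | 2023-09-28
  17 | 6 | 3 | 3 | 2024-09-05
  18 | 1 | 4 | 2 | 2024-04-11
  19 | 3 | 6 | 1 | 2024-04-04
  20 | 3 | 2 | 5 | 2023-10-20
SELECT SUM(price) FROM products

Execution result:
1795.55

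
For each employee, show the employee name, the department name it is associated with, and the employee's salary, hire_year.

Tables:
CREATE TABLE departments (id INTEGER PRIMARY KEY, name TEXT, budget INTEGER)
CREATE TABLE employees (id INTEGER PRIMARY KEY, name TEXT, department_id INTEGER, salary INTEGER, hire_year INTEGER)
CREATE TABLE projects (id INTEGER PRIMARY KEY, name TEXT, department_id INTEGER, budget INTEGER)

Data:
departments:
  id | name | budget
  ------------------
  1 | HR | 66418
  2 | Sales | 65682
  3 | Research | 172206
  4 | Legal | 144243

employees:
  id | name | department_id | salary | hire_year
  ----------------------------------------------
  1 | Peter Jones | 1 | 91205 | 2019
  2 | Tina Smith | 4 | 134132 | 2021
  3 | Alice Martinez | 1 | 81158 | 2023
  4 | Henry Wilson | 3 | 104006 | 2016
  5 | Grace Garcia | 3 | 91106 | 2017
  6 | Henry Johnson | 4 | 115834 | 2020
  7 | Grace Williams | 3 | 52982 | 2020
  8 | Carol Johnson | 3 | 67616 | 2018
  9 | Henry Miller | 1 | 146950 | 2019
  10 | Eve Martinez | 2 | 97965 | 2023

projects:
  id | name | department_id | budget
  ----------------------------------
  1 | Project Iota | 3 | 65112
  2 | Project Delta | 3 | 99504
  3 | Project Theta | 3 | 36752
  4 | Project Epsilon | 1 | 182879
SELECT c.name, p.name AS department, c.salary, c.hire_year FROM employees c JOIN departments p ON c.department_id = p.id

Execution result:
name | department | salary | hire_year
Peter Jones | HR | 91205 | 2019
Tina Smith | Legal | 134132 | 2021
Alice Martinez | HR | 81158 | 2023
Henry Wilson | Research | 104006 | 2016
Grace Garcia | Research | 91106 | 2017
Henry Johnson | Legal | 115834 | 2020
Grace Williams | Research | 52982 | 2020
Carol Johnson | Research | 67616 | 2018
Henry Miller | HR | 146950 | 2019
Eve Martinez | Sales | 97965 | 2023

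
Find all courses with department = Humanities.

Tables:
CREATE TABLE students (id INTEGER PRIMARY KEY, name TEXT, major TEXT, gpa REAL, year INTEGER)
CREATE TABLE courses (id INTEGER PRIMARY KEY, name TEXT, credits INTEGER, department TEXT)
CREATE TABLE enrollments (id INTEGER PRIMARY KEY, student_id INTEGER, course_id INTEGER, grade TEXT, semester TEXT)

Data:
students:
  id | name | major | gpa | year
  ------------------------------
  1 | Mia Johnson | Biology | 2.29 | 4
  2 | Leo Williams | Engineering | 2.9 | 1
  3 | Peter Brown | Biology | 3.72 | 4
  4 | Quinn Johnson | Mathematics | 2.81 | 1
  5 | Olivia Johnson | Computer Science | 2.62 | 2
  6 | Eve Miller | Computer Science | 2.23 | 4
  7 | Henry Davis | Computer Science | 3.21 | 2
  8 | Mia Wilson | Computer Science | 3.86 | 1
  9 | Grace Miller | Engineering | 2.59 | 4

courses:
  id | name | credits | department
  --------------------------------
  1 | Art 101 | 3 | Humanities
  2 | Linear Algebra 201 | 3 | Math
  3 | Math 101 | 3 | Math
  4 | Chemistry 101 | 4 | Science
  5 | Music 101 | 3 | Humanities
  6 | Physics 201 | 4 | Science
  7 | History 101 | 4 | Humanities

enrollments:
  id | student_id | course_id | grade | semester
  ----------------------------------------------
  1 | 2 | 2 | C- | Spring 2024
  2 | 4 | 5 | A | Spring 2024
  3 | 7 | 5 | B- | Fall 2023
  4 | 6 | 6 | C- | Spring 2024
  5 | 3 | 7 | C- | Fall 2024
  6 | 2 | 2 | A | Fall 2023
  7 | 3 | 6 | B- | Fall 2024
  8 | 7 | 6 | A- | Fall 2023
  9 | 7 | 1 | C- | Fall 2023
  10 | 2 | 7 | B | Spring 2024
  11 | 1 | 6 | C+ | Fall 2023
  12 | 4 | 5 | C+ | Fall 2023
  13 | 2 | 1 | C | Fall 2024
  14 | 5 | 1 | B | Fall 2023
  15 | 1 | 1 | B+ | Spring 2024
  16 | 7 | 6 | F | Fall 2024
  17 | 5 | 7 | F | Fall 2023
SELECT name, department FROM courses WHERE department = 'Humanities'

Execution result:
name | department
Art 101 | Humanities
Music 101 | Humanities
History 101 | Humanities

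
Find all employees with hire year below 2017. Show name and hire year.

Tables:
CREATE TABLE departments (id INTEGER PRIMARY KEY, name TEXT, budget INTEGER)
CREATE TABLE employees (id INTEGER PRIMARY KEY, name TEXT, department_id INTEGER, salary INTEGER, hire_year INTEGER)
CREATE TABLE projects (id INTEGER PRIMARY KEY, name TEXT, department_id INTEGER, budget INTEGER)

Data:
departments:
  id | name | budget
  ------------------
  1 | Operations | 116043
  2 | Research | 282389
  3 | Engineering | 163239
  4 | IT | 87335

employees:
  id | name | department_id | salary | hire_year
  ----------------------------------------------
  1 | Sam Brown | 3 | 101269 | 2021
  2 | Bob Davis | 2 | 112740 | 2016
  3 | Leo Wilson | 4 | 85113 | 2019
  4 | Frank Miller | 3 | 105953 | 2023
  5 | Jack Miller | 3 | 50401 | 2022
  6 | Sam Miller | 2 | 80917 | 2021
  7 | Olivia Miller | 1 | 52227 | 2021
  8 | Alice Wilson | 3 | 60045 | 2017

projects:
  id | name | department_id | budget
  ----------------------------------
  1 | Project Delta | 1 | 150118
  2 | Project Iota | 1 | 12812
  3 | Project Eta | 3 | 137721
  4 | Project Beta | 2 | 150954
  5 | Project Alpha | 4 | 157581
SELECT name, hire_year FROM employees WHERE hire_year < 2017

Execution result:
name | hire_year
Bob Davis | 2016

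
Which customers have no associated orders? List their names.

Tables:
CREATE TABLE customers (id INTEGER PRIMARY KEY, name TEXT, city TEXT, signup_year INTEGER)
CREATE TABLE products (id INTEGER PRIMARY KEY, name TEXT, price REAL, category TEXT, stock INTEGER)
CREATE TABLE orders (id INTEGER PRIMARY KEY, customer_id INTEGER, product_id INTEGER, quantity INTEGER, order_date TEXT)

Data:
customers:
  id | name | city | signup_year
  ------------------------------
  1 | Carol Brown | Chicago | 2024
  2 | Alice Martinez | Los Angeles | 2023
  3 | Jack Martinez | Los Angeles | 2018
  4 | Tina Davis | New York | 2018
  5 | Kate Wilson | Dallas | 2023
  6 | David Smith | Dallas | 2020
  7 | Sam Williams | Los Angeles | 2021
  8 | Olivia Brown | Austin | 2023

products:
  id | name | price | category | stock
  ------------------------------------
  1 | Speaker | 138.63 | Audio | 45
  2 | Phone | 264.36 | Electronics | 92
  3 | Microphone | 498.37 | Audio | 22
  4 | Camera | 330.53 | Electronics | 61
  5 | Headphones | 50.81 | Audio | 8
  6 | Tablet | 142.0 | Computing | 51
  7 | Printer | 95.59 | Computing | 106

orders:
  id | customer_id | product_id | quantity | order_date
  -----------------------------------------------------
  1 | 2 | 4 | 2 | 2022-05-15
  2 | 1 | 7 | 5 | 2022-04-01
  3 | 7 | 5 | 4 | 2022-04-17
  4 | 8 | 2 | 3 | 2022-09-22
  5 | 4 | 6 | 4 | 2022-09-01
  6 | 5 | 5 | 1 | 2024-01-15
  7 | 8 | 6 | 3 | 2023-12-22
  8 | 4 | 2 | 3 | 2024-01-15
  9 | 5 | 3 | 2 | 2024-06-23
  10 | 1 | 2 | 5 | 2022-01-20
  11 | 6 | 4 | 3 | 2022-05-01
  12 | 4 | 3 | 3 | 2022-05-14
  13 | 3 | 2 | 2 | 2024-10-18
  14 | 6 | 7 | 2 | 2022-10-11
SELECT p.name FROM customers p LEFT JOIN orders c ON c.customer_id = p.id WHERE c.id IS NULL

Execution result:
(no rows)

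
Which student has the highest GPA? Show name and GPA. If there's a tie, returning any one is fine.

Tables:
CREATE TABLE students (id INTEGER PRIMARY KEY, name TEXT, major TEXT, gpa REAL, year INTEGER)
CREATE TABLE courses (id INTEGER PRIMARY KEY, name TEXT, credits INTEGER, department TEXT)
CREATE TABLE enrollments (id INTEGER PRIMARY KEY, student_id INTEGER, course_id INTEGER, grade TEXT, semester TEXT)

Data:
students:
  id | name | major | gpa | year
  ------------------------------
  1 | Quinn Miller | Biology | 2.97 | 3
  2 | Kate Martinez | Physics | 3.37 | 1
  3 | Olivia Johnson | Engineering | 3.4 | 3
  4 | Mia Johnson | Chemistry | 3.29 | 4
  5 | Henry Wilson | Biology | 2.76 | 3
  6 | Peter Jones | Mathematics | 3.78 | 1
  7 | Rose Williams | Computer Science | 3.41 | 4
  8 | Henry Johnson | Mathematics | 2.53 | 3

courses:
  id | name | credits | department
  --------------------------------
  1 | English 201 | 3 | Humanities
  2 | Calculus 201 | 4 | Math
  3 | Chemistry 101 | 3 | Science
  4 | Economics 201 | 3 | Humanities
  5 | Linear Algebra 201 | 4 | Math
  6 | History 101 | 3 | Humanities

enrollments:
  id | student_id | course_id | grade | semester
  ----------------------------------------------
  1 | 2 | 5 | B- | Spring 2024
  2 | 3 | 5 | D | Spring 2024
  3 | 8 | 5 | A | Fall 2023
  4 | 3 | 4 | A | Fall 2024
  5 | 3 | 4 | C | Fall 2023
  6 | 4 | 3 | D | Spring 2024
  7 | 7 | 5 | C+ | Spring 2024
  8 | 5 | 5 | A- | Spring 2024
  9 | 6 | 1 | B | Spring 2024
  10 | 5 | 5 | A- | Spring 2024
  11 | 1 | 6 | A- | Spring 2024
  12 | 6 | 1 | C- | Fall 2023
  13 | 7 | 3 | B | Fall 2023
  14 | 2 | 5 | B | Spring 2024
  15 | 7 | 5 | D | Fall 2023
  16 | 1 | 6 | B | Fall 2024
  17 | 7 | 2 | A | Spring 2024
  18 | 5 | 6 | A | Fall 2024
SELECT name, gpa FROM students ORDER BY gpa DESC LIMIT 1

Execution result:
name | gpa
Peter Jones | 3.78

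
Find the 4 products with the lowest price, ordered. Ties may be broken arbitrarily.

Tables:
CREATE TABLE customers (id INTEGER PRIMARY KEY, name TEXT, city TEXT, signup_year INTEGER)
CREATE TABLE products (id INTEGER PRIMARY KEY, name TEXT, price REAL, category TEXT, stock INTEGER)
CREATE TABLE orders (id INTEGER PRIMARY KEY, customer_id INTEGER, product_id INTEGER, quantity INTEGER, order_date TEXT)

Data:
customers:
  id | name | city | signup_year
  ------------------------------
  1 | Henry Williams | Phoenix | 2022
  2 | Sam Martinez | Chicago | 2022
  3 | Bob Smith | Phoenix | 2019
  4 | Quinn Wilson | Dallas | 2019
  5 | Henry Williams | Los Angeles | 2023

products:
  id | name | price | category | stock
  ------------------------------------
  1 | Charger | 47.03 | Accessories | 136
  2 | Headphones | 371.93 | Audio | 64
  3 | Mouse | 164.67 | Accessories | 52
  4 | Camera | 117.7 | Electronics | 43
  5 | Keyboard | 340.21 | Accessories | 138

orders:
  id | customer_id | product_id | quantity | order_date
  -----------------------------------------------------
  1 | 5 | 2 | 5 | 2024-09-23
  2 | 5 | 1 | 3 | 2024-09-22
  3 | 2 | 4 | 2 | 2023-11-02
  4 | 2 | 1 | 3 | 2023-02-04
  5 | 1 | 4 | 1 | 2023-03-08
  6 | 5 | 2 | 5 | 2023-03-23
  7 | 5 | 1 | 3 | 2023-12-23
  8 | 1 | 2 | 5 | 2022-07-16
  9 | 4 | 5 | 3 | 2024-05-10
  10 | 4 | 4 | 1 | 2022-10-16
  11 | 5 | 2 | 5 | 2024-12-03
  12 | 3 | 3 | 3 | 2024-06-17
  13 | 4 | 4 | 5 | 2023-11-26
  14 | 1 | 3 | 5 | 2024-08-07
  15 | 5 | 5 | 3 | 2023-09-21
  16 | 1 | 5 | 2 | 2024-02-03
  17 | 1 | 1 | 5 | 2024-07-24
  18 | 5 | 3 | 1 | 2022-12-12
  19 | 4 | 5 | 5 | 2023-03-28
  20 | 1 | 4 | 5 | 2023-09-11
SELECT name, price FROM products ORDER BY price ASC LIMIT 4

Execution result:
name | price
Charger | 47.03
Camera | 117.70
Mouse | 164.67
Keyboard | 340.21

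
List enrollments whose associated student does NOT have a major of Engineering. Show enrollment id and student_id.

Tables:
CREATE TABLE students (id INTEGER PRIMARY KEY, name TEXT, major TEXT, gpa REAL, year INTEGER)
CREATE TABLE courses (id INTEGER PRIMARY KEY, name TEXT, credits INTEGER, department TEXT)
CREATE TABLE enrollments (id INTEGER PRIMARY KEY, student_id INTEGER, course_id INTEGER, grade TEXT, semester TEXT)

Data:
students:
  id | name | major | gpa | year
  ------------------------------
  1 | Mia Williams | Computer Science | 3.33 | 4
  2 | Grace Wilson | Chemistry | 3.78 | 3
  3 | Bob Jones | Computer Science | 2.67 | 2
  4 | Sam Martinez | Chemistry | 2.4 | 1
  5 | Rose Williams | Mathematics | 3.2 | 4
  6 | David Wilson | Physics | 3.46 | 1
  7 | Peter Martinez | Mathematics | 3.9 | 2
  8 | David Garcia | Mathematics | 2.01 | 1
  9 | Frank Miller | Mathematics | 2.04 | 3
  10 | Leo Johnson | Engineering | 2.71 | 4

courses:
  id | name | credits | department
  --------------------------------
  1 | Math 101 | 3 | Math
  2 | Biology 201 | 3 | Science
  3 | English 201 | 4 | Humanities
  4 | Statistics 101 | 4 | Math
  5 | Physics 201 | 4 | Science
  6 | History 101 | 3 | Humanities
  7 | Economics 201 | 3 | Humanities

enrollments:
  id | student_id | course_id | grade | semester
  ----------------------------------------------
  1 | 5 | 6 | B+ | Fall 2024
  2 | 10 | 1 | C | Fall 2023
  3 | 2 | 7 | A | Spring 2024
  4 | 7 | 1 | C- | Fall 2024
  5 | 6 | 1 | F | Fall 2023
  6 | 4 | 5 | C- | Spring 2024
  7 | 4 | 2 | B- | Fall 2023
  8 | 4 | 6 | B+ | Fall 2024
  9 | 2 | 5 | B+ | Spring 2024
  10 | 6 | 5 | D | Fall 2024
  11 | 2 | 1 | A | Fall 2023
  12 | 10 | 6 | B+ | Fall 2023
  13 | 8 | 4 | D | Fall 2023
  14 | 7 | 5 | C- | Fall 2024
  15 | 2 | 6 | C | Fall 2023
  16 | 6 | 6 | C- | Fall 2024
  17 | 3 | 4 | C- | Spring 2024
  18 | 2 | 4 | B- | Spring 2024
SELECT id, student_id FROM enrollments WHERE student_id NOT IN (SELECT id FROM students WHERE major = 'Engineering')

Execution result:
id | student_id
1 | 5
3 | 2
4 | 7
5 | 6
6 | 4
7 | 4
8 | 4
9 | 2
10 | 6
11 | 2
13 | 8
14 | 7
15 | 2
16 | 6
17 | 3
18 | 2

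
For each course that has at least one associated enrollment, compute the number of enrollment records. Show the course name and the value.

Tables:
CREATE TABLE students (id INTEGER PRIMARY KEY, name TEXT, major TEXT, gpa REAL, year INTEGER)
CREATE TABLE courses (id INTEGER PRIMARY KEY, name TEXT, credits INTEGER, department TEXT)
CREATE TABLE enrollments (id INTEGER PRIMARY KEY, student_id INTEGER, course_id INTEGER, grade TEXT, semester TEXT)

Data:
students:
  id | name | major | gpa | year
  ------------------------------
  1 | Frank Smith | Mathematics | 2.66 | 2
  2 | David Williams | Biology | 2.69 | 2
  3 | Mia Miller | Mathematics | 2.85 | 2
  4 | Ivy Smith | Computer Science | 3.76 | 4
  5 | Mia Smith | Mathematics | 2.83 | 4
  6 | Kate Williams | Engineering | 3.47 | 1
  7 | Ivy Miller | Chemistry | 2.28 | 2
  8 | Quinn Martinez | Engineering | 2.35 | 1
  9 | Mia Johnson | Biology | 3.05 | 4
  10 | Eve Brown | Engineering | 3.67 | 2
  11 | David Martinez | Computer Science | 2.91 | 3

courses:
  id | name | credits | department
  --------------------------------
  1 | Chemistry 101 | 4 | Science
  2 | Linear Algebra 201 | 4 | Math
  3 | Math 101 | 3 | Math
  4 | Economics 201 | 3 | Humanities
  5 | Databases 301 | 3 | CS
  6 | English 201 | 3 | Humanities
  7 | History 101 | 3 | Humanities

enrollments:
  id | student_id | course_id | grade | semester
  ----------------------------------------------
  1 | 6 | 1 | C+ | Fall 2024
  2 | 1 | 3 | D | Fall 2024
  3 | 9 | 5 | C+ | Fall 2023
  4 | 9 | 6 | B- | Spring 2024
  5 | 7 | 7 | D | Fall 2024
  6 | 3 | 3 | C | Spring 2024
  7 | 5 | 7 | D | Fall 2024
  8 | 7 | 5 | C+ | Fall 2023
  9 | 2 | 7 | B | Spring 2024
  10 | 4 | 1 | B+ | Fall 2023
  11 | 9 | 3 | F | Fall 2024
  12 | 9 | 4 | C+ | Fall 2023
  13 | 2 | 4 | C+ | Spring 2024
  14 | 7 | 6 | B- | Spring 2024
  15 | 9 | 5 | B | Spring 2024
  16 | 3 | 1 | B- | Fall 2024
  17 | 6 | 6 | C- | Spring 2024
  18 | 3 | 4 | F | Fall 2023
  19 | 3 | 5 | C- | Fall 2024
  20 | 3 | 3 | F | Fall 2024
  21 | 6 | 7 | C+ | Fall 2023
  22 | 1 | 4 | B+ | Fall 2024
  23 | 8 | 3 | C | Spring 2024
SELECT p.name, COUNT(*) AS n FROM enrollments c JOIN courses p ON c.course_id = p.id GROUP BY p.id, p.name

Execution result:
name | n
Chemistry 101 | 3
Math 101 | 5
Economics 201 | 4
Databases 301 | 4
English 201 | 3
History 101 | 4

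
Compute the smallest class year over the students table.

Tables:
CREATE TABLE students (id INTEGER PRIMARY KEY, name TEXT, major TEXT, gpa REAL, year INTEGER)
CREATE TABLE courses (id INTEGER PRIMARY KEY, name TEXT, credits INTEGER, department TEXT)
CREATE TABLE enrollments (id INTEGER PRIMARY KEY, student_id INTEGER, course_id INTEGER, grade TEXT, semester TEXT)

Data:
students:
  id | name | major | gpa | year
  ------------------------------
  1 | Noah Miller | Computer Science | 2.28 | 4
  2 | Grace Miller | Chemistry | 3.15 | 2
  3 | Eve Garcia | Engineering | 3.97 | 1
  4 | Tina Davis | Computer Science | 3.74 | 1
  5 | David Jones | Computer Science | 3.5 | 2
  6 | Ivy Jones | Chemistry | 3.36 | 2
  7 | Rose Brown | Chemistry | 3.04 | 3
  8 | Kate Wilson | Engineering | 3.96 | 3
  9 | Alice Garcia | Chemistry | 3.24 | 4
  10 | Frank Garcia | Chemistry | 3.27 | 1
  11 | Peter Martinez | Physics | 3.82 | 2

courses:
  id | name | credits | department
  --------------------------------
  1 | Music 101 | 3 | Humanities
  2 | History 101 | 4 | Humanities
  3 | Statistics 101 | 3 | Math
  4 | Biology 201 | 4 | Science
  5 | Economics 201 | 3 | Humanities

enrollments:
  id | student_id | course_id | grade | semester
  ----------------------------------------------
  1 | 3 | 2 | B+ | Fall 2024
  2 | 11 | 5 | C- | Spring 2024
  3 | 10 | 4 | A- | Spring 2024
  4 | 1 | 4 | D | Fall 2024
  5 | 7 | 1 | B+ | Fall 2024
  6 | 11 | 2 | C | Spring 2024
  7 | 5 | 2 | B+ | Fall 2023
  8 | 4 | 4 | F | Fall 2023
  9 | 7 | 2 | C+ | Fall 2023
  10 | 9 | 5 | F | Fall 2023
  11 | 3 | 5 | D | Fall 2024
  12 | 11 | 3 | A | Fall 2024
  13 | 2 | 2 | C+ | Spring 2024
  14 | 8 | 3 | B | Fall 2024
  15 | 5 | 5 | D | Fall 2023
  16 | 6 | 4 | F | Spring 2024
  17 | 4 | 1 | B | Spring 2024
SELECT MIN(year) FROM students

Execution result:
1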